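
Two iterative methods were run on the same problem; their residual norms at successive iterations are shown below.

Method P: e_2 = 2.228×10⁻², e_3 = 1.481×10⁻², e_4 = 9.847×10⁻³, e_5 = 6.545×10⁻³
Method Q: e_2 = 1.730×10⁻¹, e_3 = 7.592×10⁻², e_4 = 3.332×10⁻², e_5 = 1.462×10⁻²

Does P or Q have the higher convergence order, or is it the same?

same

Method P: p ≈ ln(6.545×10⁻³/9.847×10⁻³)/ln(9.847×10⁻³/1.481×10⁻²) ≈ 1.00.
Method Q: p ≈ ln(1.462×10⁻²/3.332×10⁻²)/ln(3.332×10⁻²/7.592×10⁻²) ≈ 1.00.
Both orders ≈ 1.0 — effectively the same.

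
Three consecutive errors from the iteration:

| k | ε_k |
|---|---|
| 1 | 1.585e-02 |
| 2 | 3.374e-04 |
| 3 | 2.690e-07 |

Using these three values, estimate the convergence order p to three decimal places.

1.853

p ≈ ln(ε_3/ε_2) / ln(ε_2/ε_1)
  = ln(2.690e-07/3.374e-04) / ln(3.374e-04/1.585e-02)
  = ln(0.000797273) / ln(0.0212871)
  = -7.134313 / -3.849654 ≈ 1.853235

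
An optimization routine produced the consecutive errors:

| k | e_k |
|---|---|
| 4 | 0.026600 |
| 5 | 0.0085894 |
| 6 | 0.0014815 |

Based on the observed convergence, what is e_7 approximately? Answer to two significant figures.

9.6e-5

First estimate the order: p ≈ ln(e_6/e_5) / ln(e_5/e_4) = ln(0.0014815/0.0085894)/ln(0.0085894/0.026600) = ln(0.17248)/ln(0.32291) ≈ 1.5548.
Then e_7 ≈ e_6·(e_6/e_5)^p = 0.0014815·(0.17248)^1.5548 = 0.0014815·0.0650551 ≈ 9.638e-05.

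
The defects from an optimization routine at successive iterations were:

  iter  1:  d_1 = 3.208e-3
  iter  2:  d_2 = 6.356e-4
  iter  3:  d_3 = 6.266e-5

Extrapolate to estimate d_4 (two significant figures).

2.3e-6

First estimate the order: p ≈ ln(d_3/d_2) / ln(d_2/d_1) = ln(6.266e-5/6.356e-4)/ln(6.356e-4/3.208e-3) = ln(0.098584)/ln(0.19813) ≈ 1.4312.
Then d_4 ≈ d_3·(d_3/d_2)^p = 6.266e-5·(0.098584)^1.4312 = 6.266e-5·0.0363024 ≈ 2.275e-06.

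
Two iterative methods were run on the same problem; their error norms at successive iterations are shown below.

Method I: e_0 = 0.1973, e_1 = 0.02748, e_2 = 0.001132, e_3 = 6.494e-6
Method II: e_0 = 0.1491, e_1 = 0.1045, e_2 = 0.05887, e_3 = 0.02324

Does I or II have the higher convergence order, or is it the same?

Method I: p ≈ ln(6.494e-6/0.001132)/ln(0.001132/0.02748) ≈ 1.62.
Method II: p ≈ ln(0.02324/0.05887)/ln(0.05887/0.1045) ≈ 1.62.
Both orders ≈ 1.6 — effectively the same.

same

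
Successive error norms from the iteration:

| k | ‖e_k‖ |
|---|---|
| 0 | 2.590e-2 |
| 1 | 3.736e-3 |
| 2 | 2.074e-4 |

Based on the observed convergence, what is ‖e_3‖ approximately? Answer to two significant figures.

First estimate the order: p ≈ ln(‖e_2‖/‖e_1‖) / ln(‖e_1‖/‖e_0‖) = ln(2.074e-4/3.736e-3)/ln(3.736e-3/2.590e-2) = ln(0.0555139)/ln(0.144247) ≈ 1.4932.
Then ‖e_3‖ ≈ ‖e_2‖·(‖e_2‖/‖e_1‖)^p = 2.074e-4·(0.0555139)^1.4932 = 2.074e-4·0.0133395 ≈ 2.767e-06.

2.8e-6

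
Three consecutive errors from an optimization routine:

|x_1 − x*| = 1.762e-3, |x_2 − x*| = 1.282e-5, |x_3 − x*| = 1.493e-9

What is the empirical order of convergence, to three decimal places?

p ≈ ln(|x_3 − x*|/|x_2 − x*|) / ln(|x_2 − x*|/|x_1 − x*|)
  = ln(1.493e-9/1.282e-5) / ln(1.282e-5/1.762e-3)
  = ln(0.000116459) / ln(0.00727582)
  = -9.057971 / -4.923199 ≈ 1.839855

1.840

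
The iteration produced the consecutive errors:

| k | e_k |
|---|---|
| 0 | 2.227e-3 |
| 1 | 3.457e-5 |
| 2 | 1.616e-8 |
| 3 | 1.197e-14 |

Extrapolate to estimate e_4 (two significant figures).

First estimate the order: p ≈ ln(e_3/e_2) / ln(e_2/e_1) = ln(1.197e-14/1.616e-8)/ln(1.616e-8/3.457e-5) = ln(7.40718e-07)/ln(0.000467457) ≈ 1.8408.
Then e_4 ≈ e_3·(e_3/e_2)^p = 1.197e-14·(7.40718e-07)^1.8408 = 1.197e-14·5.19107e-12 ≈ 6.214e-26.

6.2e-26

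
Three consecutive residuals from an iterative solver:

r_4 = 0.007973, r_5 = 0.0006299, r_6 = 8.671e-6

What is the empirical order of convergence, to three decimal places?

p ≈ ln(r_6/r_5) / ln(r_5/r_4)
  = ln(8.671e-6/0.0006299) / ln(0.0006299/0.007973)
  = ln(0.0137657) / ln(0.0790041)
  = -4.285575 / -2.538256 ≈ 1.688394

1.688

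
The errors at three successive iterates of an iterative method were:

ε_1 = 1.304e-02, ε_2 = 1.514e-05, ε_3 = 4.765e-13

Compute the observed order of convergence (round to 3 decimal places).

p ≈ ln(ε_3/ε_2) / ln(ε_2/ε_1)
  = ln(4.765e-13/1.514e-05) / ln(1.514e-05/1.304e-02)
  = ln(3.14729e-08) / ln(0.00116104)
  = -17.274139 / -6.758439 ≈ 2.555936

2.556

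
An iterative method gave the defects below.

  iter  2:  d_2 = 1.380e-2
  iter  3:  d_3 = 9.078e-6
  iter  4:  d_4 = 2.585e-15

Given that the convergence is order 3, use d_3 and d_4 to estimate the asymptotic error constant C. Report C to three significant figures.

3.46

C ≈ d_4 / d_3^3
  = 2.585e-15 / (9.078e-6)^3
  = 2.585e-15 / 7.48119e-16 ≈ 3.4553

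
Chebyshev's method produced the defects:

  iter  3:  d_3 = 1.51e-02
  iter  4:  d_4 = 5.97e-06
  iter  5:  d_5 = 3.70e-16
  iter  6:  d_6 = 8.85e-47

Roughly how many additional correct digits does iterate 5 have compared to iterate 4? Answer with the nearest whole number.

Digits gained ≈ log₁₀(d_4/d_5) = log₁₀(5.97e-06/3.70e-16) = log₁₀(1.61351e+10) ≈ 10.208.

10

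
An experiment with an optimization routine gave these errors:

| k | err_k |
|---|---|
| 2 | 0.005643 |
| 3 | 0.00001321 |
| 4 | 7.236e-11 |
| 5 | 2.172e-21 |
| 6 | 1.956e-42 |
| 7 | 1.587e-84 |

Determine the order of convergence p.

Consecutive ratios: err_7/err_6 = 1.587e-84/1.956e-42 = 8.1135e-43, err_6/err_5 = 1.956e-42/2.172e-21 = 9.00552e-22.
p ≈ ln(8.1135e-43)/ln(9.00552e-22) = -96.9176/-48.4590 ≈ 2.00.
So the convergence is quadratic (order 2).

2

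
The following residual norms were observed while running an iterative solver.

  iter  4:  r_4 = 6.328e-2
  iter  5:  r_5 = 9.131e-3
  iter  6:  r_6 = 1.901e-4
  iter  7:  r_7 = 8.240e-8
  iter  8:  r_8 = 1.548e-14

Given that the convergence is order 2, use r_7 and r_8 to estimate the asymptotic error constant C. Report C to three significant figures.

C ≈ r_8 / r_7^2
  = 1.548e-14 / (8.240e-8)^2
  = 1.548e-14 / 6.78976e-15 ≈ 2.2799

2.28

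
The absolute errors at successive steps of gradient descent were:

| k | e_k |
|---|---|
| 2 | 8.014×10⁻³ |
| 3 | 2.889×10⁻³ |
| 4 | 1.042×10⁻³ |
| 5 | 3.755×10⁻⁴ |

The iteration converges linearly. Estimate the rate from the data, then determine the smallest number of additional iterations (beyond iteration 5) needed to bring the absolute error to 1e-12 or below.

Rate ρ ≈ e_5/e_4 = 3.755×10⁻⁴/1.042×10⁻³ = 0.3604.
After j more steps, e_{5+j} ≈ 3.755×10⁻⁴·ρ^j; need ρ^j ≤ 1e-12/3.755×10⁻⁴ = 2.66312e-09.
j ≥ ln(2.66312e-09)/ln(0.3604) = -19.7438/-1.02054 = 19.346.
So 20 more iterations are needed.

20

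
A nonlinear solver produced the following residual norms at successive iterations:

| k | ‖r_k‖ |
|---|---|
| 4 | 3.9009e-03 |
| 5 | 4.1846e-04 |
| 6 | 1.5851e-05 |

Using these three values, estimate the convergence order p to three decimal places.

p ≈ ln(‖r_6‖/‖r_5‖) / ln(‖r_5‖/‖r_4‖)
  = ln(1.5851e-05/4.1846e-04) / ln(4.1846e-04/3.9009e-03)
  = ln(0.0378794) / ln(0.107273)
  = -3.273348 / -2.232378 ≈ 1.466305

1.466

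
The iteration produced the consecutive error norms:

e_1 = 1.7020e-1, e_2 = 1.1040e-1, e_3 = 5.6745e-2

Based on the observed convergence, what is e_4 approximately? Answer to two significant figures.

First estimate the order: p ≈ ln(e_3/e_2) / ln(e_2/e_1) = ln(5.6745e-2/1.1040e-1)/ln(1.1040e-1/1.7020e-1) = ln(0.513995)/ln(0.648649) ≈ 1.5375.
Then e_4 ≈ e_3·(e_3/e_2)^p = 5.6745e-2·(0.513995)^1.5375 = 5.6745e-2·0.359418 ≈ 0.0204.

2.0e-2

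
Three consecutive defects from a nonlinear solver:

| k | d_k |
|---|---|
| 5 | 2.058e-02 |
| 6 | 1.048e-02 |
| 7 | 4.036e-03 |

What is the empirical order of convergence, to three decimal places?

p ≈ ln(d_7/d_6) / ln(d_6/d_5)
  = ln(4.036e-03/1.048e-02) / ln(1.048e-02/2.058e-02)
  = ln(0.385115) / ln(0.509232)
  = -0.954213 / -0.674852 ≈ 1.413959

1.414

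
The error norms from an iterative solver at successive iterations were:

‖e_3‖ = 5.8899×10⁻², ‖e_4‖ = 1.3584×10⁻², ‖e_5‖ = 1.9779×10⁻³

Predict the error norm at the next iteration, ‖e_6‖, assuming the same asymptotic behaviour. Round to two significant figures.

1.6e-4

First estimate the order: p ≈ ln(‖e_5‖/‖e_4‖) / ln(‖e_4‖/‖e_3‖) = ln(1.9779×10⁻³/1.3584×10⁻²)/ln(1.3584×10⁻²/5.8899×10⁻²) = ln(0.145605)/ln(0.230632) ≈ 1.3135.
Then ‖e_6‖ ≈ ‖e_5‖·(‖e_5‖/‖e_4‖)^p = 1.9779×10⁻³·(0.145605)^1.3135 = 1.9779×10⁻³·0.0795852 ≈ 0.0001574.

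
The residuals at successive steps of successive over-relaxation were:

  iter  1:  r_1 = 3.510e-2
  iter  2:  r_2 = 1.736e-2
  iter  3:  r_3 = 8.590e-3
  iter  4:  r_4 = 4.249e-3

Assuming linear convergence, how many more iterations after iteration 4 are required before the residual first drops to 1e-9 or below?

Rate ρ ≈ r_4/r_3 = 4.249e-3/8.590e-3 = 0.4946.
After j more steps, r_{4+j} ≈ 4.249e-3·ρ^j; need ρ^j ≤ 1e-9/4.249e-3 = 2.35349e-07.
j ≥ ln(2.35349e-07)/ln(0.4946) = -15.2622/-0.70401 = 21.679.
So 22 more iterations are needed.

22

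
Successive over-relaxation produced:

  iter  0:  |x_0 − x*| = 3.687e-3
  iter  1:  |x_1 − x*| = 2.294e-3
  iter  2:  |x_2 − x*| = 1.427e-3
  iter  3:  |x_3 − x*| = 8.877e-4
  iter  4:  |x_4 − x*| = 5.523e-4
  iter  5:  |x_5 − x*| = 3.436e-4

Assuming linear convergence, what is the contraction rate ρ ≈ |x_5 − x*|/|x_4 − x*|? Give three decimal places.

0.622

ρ ≈ |x_5 − x*|/|x_4 − x*| = 3.436e-4/5.523e-4 = 0.62213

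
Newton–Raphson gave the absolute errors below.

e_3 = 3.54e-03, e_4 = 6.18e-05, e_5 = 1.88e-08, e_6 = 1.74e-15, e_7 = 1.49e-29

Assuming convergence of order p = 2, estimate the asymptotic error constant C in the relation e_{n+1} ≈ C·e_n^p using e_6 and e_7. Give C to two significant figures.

C ≈ e_7 / e_6^2
  = 1.49e-29 / (1.74e-15)^2
  = 1.49e-29 / 3.0276e-30 ≈ 4.9214

4.9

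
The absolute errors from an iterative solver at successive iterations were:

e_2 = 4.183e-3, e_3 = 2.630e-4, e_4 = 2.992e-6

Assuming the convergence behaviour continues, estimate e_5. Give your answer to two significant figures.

First estimate the order: p ≈ ln(e_4/e_3) / ln(e_3/e_2) = ln(2.992e-6/2.630e-4)/ln(2.630e-4/4.183e-3) = ln(0.0113764)/ln(0.0628735) ≈ 1.6179.
Then e_5 ≈ e_4·(e_4/e_3)^p = 2.992e-6·(0.0113764)^1.6179 = 2.992e-6·0.000715831 ≈ 2.142e-09.

2.1e-9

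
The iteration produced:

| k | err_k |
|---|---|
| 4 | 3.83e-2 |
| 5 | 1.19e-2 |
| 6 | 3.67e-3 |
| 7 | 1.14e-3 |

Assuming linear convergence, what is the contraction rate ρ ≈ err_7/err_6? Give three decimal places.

ρ ≈ err_7/err_6 = 1.14e-3/3.67e-3 = 0.31063

0.311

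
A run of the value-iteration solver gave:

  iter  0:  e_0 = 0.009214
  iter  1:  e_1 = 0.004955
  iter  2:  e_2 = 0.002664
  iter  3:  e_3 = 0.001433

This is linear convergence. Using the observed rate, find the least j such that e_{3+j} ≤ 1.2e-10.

27

Rate ρ ≈ e_3/e_2 = 0.001433/0.002664 = 0.5379.
After j more steps, e_{3+j} ≈ 0.001433·ρ^j; need ρ^j ≤ 1.2e-10/0.001433 = 8.37404e-08.
j ≥ ln(8.37404e-08)/ln(0.5379) = -16.2955/-0.62008 = 26.280.
So 27 more iterations are needed.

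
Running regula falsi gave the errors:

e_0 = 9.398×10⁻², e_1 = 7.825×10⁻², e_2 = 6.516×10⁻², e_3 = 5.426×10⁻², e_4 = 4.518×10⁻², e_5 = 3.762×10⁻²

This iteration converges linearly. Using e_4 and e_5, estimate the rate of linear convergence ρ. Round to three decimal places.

0.833

ρ ≈ e_5/e_4 = 3.762×10⁻²/4.518×10⁻² = 0.83267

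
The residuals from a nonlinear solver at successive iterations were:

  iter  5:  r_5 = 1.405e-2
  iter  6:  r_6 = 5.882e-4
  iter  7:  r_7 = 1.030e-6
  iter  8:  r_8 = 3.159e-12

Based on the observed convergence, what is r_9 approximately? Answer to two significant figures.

First estimate the order: p ≈ ln(r_8/r_7) / ln(r_7/r_6) = ln(3.159e-12/1.030e-6)/ln(1.030e-6/5.882e-4) = ln(3.06699e-06)/ln(0.00175111) ≈ 2.0000.
Then r_9 ≈ r_8·(r_8/r_7)^p = 3.159e-12·(3.06699e-06)^2.0000 = 3.159e-12·9.40643e-12 ≈ 2.971e-23.

3.0e-23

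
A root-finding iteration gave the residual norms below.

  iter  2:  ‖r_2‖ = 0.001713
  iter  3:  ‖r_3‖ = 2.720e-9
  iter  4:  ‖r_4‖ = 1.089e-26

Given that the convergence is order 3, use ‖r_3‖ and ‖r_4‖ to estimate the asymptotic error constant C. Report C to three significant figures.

0.541

C ≈ ‖r_4‖ / ‖r_3‖^3
  = 1.089e-26 / (2.720e-9)^3
  = 1.089e-26 / 2.01236e-26 ≈ 0.54115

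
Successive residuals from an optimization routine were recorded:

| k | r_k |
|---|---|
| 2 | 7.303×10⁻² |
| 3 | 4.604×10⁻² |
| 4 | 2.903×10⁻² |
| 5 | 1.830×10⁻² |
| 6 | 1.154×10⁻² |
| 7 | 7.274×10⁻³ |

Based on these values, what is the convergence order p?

Consecutive ratios: r_7/r_6 = 7.274×10⁻³/1.154×10⁻² = 0.630329, r_6/r_5 = 1.154×10⁻²/1.830×10⁻² = 0.630601.
p ≈ ln(0.630329)/ln(0.630601) = -0.4615/-0.4611 ≈ 1.00.
So the convergence is linear (order 1).

1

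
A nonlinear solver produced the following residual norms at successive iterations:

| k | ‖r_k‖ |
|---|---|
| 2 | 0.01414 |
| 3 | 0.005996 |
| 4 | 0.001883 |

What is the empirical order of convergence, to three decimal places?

1.350

p ≈ ln(‖r_4‖/‖r_3‖) / ln(‖r_3‖/‖r_2‖)
  = ln(0.001883/0.005996) / ln(0.005996/0.01414)
  = ln(0.314043) / ln(0.424045)
  = -1.158225 / -0.857916 ≈ 1.350045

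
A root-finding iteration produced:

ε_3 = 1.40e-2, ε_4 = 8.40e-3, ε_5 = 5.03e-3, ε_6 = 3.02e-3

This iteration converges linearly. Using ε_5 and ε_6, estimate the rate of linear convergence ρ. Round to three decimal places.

ρ ≈ ε_6/ε_5 = 3.02e-3/5.03e-3 = 0.60040

0.600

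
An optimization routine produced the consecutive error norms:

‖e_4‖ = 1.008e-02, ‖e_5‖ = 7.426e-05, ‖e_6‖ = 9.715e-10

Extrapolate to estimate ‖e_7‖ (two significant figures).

6.4e-21

First estimate the order: p ≈ ln(‖e_6‖/‖e_5‖) / ln(‖e_5‖/‖e_4‖) = ln(9.715e-10/7.426e-05)/ln(7.426e-05/1.008e-02) = ln(1.30824e-05)/ln(0.00736706) ≈ 2.2897.
Then ‖e_7‖ ≈ ‖e_6‖·(‖e_6‖/‖e_5‖)^p = 9.715e-10·(1.30824e-05)^2.2897 = 9.715e-10·6.58687e-12 ≈ 6.399e-21.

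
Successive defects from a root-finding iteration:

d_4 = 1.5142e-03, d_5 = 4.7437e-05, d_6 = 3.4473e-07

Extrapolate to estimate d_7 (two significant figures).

First estimate the order: p ≈ ln(d_6/d_5) / ln(d_5/d_4) = ln(3.4473e-07/4.7437e-05)/ln(4.7437e-05/1.5142e-03) = ln(0.00726711)/ln(0.0313281) ≈ 1.4219.
Then d_7 ≈ d_6·(d_6/d_5)^p = 3.4473e-07·(0.00726711)^1.4219 = 3.4473e-07·0.00091006 ≈ 3.137e-10.

3.1e-10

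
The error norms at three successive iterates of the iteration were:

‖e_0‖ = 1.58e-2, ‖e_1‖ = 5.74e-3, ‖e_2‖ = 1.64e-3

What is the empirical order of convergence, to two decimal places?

p ≈ ln(‖e_2‖/‖e_1‖) / ln(‖e_1‖/‖e_0‖)
  = ln(1.64e-3/5.74e-3) / ln(5.74e-3/1.58e-2)
  = ln(0.285714) / ln(0.363291)
  = -1.25276 / -1.01255 ≈ 1.23723

1.24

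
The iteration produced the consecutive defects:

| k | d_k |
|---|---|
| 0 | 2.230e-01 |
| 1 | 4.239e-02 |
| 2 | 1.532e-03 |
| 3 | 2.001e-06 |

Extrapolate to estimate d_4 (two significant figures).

3.4e-12

First estimate the order: p ≈ ln(d_3/d_2) / ln(d_2/d_1) = ln(2.001e-06/1.532e-03)/ln(1.532e-03/4.239e-02) = ln(0.00130614)/ln(0.0361406) ≈ 2.0000.
Then d_4 ≈ d_3·(d_3/d_2)^p = 2.001e-06·(0.00130614)^2.0000 = 2.001e-06·1.706e-06 ≈ 3.414e-12.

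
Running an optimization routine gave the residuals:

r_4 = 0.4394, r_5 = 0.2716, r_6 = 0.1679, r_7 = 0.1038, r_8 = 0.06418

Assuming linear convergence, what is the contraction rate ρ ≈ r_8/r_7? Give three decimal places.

ρ ≈ r_8/r_7 = 0.06418/0.1038 = 0.61830

0.618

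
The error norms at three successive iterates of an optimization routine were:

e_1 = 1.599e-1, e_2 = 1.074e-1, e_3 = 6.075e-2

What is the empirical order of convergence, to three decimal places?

p ≈ ln(e_3/e_2) / ln(e_2/e_1)
  = ln(6.075e-2/1.074e-1) / ln(1.074e-1/1.599e-1)
  = ln(0.565642) / ln(0.67167)
  = -0.569794 / -0.397988 ≈ 1.431686

1.432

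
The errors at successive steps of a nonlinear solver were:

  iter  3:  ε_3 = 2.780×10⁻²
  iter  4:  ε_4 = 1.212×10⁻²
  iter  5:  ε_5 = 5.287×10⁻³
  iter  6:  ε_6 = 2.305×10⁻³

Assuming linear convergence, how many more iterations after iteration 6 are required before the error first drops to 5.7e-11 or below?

22

Rate ρ ≈ ε_6/ε_5 = 2.305×10⁻³/5.287×10⁻³ = 0.4360.
After j more steps, ε_{6+j} ≈ 2.305×10⁻³·ρ^j; need ρ^j ≤ 5.7e-11/2.305×10⁻³ = 2.47289e-08.
j ≥ ln(2.47289e-08)/ln(0.4360) = -17.5153/-0.83011 = 21.100.
So 22 more iterations are needed.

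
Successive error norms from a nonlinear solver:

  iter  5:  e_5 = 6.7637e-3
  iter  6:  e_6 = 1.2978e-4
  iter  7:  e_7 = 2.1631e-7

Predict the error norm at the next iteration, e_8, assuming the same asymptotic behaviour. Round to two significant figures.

First estimate the order: p ≈ ln(e_7/e_6) / ln(e_6/e_5) = ln(2.1631e-7/1.2978e-4)/ln(1.2978e-4/6.7637e-3) = ln(0.00166674)/ln(0.0191877) ≈ 1.6180.
Then e_8 ≈ e_7·(e_7/e_6)^p = 2.1631e-7·(0.00166674)^1.6180 = 2.1631e-7·3.19876e-05 ≈ 6.919e-12.

6.9e-12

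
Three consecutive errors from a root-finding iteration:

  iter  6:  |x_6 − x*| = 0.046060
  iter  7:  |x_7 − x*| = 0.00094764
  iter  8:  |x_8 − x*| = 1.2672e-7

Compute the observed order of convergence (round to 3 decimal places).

p ≈ ln(|x_8 − x*|/|x_7 − x*|) / ln(|x_7 − x*|/|x_6 − x*|)
  = ln(1.2672e-7/0.00094764) / ln(0.00094764/0.046060)
  = ln(0.000133722) / ln(0.020574)
  = -8.919748 / -3.883727 ≈ 2.296698

2.297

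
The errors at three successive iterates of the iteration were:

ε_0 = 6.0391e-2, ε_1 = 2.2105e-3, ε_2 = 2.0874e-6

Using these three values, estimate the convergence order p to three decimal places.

2.106

p ≈ ln(ε_2/ε_1) / ln(ε_1/ε_0)
  = ln(2.0874e-6/2.2105e-3) / ln(2.2105e-3/6.0391e-2)
  = ln(0.000944311) / ln(0.0366031)
  = -6.965055 / -3.307622 ≈ 2.105759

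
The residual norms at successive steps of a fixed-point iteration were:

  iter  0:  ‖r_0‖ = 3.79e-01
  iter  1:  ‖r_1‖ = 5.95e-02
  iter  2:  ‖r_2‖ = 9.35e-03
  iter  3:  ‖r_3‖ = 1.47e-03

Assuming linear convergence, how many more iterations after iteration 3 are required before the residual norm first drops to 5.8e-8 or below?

6

Rate ρ ≈ ‖r_3‖/‖r_2‖ = 1.47e-03/9.35e-03 = 0.1572.
After j more steps, ‖r_{3+j}‖ ≈ 1.47e-03·ρ^j; need ρ^j ≤ 5.8e-8/1.47e-03 = 3.94558e-05.
j ≥ ln(3.94558e-05)/ln(0.1572) = -10.1403/-1.85024 = 5.481.
So 6 more iterations are needed.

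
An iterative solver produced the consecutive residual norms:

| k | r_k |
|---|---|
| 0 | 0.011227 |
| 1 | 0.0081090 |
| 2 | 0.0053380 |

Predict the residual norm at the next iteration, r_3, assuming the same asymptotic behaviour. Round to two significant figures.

First estimate the order: p ≈ ln(r_2/r_1) / ln(r_1/r_0) = ln(0.0053380/0.0081090)/ln(0.0081090/0.011227) = ln(0.658281)/ln(0.722277) ≈ 1.2852.
Then r_3 ≈ r_2·(r_2/r_1)^p = 0.0053380·(0.658281)^1.2852 = 0.0053380·0.584282 ≈ 0.003119.

3.1e-3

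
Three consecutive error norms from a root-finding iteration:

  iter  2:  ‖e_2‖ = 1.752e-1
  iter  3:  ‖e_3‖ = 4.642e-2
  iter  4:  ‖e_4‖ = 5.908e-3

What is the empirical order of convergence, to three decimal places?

1.552

p ≈ ln(‖e_4‖/‖e_3‖) / ln(‖e_3‖/‖e_2‖)
  = ln(5.908e-3/4.642e-2) / ln(4.642e-2/1.752e-1)
  = ln(0.127273) / ln(0.264954)
  = -2.061421 / -1.328199 ≈ 1.552042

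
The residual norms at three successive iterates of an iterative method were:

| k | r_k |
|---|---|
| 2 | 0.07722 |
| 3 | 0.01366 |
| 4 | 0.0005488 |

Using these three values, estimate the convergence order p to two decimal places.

1.86

p ≈ ln(r_4/r_3) / ln(r_3/r_2)
  = ln(0.0005488/0.01366) / ln(0.01366/0.07722)
  = ln(0.0401757) / ln(0.176897)
  = -3.21449 / -1.73219 ≈ 1.85574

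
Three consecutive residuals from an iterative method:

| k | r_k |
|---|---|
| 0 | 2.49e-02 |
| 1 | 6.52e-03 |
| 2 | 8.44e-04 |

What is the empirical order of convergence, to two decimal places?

1.53

p ≈ ln(r_2/r_1) / ln(r_1/r_0)
  = ln(8.44e-04/6.52e-03) / ln(6.52e-03/2.49e-02)
  = ln(0.129448) / ln(0.261847)
  = -2.04448 / -1.33999 ≈ 1.52574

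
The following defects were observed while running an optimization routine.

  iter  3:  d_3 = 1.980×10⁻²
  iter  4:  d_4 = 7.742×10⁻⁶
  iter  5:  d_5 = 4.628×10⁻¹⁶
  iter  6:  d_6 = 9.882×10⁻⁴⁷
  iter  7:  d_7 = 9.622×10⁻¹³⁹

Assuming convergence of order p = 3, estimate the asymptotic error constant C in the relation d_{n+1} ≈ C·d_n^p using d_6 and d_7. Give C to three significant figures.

C ≈ d_7 / d_6^3
  = 9.622×10⁻¹³⁹ / (9.882×10⁻⁴⁷)^3
  = 9.622×10⁻¹³⁹ / 9.65016e-139 ≈ 0.99708

0.997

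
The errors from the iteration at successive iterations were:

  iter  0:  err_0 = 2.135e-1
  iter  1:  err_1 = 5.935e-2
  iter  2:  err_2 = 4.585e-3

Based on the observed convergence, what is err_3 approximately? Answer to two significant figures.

2.7e-5

First estimate the order: p ≈ ln(err_2/err_1) / ln(err_1/err_0) = ln(4.585e-3/5.935e-2)/ln(5.935e-2/2.135e-1) = ln(0.0772536)/ln(0.277986) ≈ 2.0002.
Then err_3 ≈ err_2·(err_2/err_1)^p = 4.585e-3·(0.0772536)^2.0002 = 4.585e-3·0.00596506 ≈ 2.735e-05.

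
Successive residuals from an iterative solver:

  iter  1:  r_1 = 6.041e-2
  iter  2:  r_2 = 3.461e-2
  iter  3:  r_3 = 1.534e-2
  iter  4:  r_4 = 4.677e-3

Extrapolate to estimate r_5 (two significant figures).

First estimate the order: p ≈ ln(r_4/r_3) / ln(r_3/r_2) = ln(4.677e-3/1.534e-2)/ln(1.534e-2/3.461e-2) = ln(0.304889)/ln(0.443225) ≈ 1.4598.
Then r_5 ≈ r_4·(r_4/r_3)^p = 4.677e-3·(0.304889)^1.4598 = 4.677e-3·0.176584 ≈ 0.0008259.

8.3e-4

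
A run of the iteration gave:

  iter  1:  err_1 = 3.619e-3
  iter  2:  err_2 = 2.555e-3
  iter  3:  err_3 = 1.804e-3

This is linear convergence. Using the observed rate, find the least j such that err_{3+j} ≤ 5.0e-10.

44

Rate ρ ≈ err_3/err_2 = 1.804e-3/2.555e-3 = 0.7061.
After j more steps, err_{3+j} ≈ 1.804e-3·ρ^j; need ρ^j ≤ 5.0e-10/1.804e-3 = 2.77162e-07.
j ≥ ln(2.77162e-07)/ln(0.7061) = -15.0987/-0.34800 = 43.387.
So 44 more iterations are needed.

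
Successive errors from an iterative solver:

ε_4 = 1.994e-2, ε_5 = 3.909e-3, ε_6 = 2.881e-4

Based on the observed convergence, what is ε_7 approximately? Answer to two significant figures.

First estimate the order: p ≈ ln(ε_6/ε_5) / ln(ε_5/ε_4) = ln(2.881e-4/3.909e-3)/ln(3.909e-3/1.994e-2) = ln(0.0737017)/ln(0.196038) ≈ 1.6004.
Then ε_7 ≈ ε_6·(ε_6/ε_5)^p = 2.881e-4·(0.0737017)^1.6004 = 2.881e-4·0.0153997 ≈ 4.437e-06.

4.4e-6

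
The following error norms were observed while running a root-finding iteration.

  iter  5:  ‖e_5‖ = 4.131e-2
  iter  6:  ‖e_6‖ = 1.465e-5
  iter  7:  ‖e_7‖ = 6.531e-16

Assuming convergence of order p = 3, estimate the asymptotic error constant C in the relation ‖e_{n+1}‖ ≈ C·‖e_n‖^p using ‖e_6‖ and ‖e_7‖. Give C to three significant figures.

0.208

C ≈ ‖e_7‖ / ‖e_6‖^3
  = 6.531e-16 / (1.465e-5)^3
  = 6.531e-16 / 3.14422e-15 ≈ 0.20771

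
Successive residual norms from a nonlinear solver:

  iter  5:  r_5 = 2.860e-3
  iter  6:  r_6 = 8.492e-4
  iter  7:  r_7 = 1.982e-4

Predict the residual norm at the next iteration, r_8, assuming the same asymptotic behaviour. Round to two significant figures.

First estimate the order: p ≈ ln(r_7/r_6) / ln(r_6/r_5) = ln(1.982e-4/8.492e-4)/ln(8.492e-4/2.860e-3) = ln(0.233396)/ln(0.296923) ≈ 1.1983.
Then r_8 ≈ r_7·(r_7/r_6)^p = 1.982e-4·(0.233396)^1.1983 = 1.982e-4·0.174899 ≈ 3.466e-05.

3.5e-5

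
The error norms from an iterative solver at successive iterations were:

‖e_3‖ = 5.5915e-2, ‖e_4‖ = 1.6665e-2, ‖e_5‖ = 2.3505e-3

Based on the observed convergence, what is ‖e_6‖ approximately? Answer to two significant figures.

9.9e-5

First estimate the order: p ≈ ln(‖e_5‖/‖e_4‖) / ln(‖e_4‖/‖e_3‖) = ln(2.3505e-3/1.6665e-2)/ln(1.6665e-2/5.5915e-2) = ln(0.141044)/ln(0.298042) ≈ 1.6181.
Then ‖e_6‖ ≈ ‖e_5‖·(‖e_5‖/‖e_4‖)^p = 2.3505e-3·(0.141044)^1.6181 = 2.3505e-3·0.0420311 ≈ 9.879e-05.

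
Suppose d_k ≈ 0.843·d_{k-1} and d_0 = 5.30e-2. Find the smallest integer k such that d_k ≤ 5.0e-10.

109

After k steps, d_k ≈ 5.30e-2·0.843^k.
Need 0.843^k ≤ 5.0e-10/5.30e-2 = 9.43396e-09.
k ≥ ln(9.43396e-09)/ln(0.843) = -18.4789/-0.17079 = 108.197.
Smallest integer k = 109.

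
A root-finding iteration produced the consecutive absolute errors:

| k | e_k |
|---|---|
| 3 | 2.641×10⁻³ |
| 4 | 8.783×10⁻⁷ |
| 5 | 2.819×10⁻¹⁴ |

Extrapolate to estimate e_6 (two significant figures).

First estimate the order: p ≈ ln(e_5/e_4) / ln(e_4/e_3) = ln(2.819×10⁻¹⁴/8.783×10⁻⁷)/ln(8.783×10⁻⁷/2.641×10⁻³) = ln(3.20961e-08)/ln(0.000332563) ≈ 2.1545.
Then e_6 ≈ e_5·(e_5/e_4)^p = 2.819×10⁻¹⁴·(3.20961e-08)^2.1545 = 2.819×10⁻¹⁴·7.16393e-17 ≈ 2.02e-30.

2.0e-30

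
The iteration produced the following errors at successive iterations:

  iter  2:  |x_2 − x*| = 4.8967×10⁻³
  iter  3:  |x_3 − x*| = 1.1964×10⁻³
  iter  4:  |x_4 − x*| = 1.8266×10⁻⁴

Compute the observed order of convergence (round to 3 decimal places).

1.334

p ≈ ln(|x_4 − x*|/|x_3 − x*|) / ln(|x_3 − x*|/|x_2 − x*|)
  = ln(1.8266×10⁻⁴/1.1964×10⁻³) / ln(1.1964×10⁻³/4.8967×10⁻³)
  = ln(0.152675) / ln(0.244328)
  = -1.879444 / -1.409244 ≈ 1.333654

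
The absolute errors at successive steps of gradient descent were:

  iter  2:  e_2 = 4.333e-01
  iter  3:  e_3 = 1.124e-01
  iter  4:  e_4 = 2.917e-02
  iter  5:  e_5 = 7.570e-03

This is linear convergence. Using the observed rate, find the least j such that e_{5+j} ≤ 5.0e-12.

Rate ρ ≈ e_5/e_4 = 7.570e-03/2.917e-02 = 0.2595.
After j more steps, e_{5+j} ≈ 7.570e-03·ρ^j; need ρ^j ≤ 5.0e-12/7.570e-03 = 6.60502e-10.
j ≥ ln(6.60502e-10)/ln(0.2595) = -21.1380/-1.34900 = 15.669.
So 16 more iterations are needed.

16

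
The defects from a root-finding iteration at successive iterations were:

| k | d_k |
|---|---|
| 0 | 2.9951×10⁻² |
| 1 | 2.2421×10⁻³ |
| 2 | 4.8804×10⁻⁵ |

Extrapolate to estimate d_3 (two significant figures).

First estimate the order: p ≈ ln(d_2/d_1) / ln(d_1/d_0) = ln(4.8804×10⁻⁵/2.2421×10⁻³)/ln(2.2421×10⁻³/2.9951×10⁻²) = ln(0.0217671)/ln(0.0748589) ≈ 1.4765.
Then d_3 ≈ d_2·(d_2/d_1)^p = 4.8804×10⁻⁵·(0.0217671)^1.4765 = 4.8804×10⁻⁵·0.00351368 ≈ 1.715e-07.

1.7e-7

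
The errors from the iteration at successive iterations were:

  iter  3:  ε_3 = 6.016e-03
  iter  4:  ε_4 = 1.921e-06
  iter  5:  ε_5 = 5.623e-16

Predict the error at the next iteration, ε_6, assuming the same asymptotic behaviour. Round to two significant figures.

First estimate the order: p ≈ ln(ε_5/ε_4) / ln(ε_4/ε_3) = ln(5.623e-16/1.921e-06)/ln(1.921e-06/6.016e-03) = ln(2.92712e-10)/ln(0.000319315) ≈ 2.7272.
Then ε_6 ≈ ε_5·(ε_5/ε_4)^p = 5.623e-16·(2.92712e-10)^2.7272 = 5.623e-16·1.00018e-26 ≈ 5.624e-42.

5.6e-42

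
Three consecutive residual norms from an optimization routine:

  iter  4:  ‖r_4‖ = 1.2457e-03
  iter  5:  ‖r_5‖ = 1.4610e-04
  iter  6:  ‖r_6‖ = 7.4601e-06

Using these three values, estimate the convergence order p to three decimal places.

1.388

p ≈ ln(‖r_6‖/‖r_5‖) / ln(‖r_5‖/‖r_4‖)
  = ln(7.4601e-06/1.4610e-04) / ln(1.4610e-04/1.2457e-03)
  = ln(0.0510616) / ln(0.117283)
  = -2.974723 / -2.143165 ≈ 1.388005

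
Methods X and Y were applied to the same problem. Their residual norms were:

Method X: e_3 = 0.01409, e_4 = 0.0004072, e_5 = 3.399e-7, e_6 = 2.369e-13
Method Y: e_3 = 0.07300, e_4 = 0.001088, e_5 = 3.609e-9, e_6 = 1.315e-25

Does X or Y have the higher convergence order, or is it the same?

Method X: p ≈ ln(2.369e-13/3.399e-7)/ln(3.399e-7/0.0004072) ≈ 2.00.
Method Y: p ≈ ln(1.315e-25/3.609e-9)/ln(3.609e-9/0.001088) ≈ 3.00.
Method Y has the higher order (≈3.0 vs ≈2.0).

Y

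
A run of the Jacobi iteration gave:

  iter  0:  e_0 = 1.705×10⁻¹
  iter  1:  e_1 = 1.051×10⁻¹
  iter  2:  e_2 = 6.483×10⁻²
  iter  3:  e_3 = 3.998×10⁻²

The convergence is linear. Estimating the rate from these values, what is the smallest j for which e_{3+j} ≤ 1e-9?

37

Rate ρ ≈ e_3/e_2 = 3.998×10⁻²/6.483×10⁻² = 0.6167.
After j more steps, e_{3+j} ≈ 3.998×10⁻²·ρ^j; need ρ^j ≤ 1e-9/3.998×10⁻² = 2.50125e-08.
j ≥ ln(2.50125e-08)/ln(0.6167) = -17.5039/-0.48337 = 36.212.
So 37 more iterations are needed.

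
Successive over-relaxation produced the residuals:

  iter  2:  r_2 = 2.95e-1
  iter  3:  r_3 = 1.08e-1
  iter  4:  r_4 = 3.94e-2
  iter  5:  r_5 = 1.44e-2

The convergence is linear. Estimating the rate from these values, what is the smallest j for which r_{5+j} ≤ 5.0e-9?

15

Rate ρ ≈ r_5/r_4 = 1.44e-2/3.94e-2 = 0.3655.
After j more steps, r_{5+j} ≈ 1.44e-2·ρ^j; need ρ^j ≤ 5.0e-9/1.44e-2 = 3.47222e-07.
j ≥ ln(3.47222e-07)/ln(0.3655) = -14.8733/-1.00649 = 14.777.
So 15 more iterations are needed.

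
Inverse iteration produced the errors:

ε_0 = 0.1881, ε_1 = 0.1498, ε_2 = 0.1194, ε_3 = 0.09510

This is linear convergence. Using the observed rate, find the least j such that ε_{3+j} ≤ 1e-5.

41

Rate ρ ≈ ε_3/ε_2 = 0.09510/0.1194 = 0.7965.
After j more steps, ε_{3+j} ≈ 0.09510·ρ^j; need ρ^j ≤ 1e-5/0.09510 = 0.000105152.
j ≥ ln(0.000105152)/ln(0.7965) = -9.1601/-0.22753 = 40.259.
So 41 more iterations are needed.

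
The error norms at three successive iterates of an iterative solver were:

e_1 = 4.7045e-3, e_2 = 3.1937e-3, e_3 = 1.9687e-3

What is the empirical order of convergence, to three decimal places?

p ≈ ln(e_3/e_2) / ln(e_2/e_1)
  = ln(1.9687e-3/3.1937e-3) / ln(3.1937e-3/4.7045e-3)
  = ln(0.616432) / ln(0.678861)
  = -0.483807 / -0.387339 ≈ 1.249053

1.249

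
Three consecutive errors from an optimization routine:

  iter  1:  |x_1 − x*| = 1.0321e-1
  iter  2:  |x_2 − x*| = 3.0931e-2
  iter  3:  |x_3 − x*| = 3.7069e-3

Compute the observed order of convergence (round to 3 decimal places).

p ≈ ln(|x_3 − x*|/|x_2 − x*|) / ln(|x_2 − x*|/|x_1 − x*|)
  = ln(3.7069e-3/3.0931e-2) / ln(3.0931e-2/1.0321e-1)
  = ln(0.119844) / ln(0.29969)
  = -2.121564 / -1.205007 ≈ 1.760624

1.761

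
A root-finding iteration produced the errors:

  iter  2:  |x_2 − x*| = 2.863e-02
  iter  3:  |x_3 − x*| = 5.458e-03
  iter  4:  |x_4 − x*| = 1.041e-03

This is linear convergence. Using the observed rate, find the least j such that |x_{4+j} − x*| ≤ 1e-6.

Rate ρ ≈ |x_4 − x*|/|x_3 − x*| = 1.041e-03/5.458e-03 = 0.1907.
After j more steps, |x_{4+j} − x*| ≈ 1.041e-03·ρ^j; need ρ^j ≤ 1e-6/1.041e-03 = 0.000960615.
j ≥ ln(0.000960615)/ln(0.1907) = -6.9479/-1.65705 = 4.193.
So 5 more iterations are needed.

5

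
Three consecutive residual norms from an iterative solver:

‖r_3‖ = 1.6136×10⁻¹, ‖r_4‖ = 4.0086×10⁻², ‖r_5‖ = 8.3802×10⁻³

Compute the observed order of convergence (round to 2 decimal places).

p ≈ ln(‖r_5‖/‖r_4‖) / ln(‖r_4‖/‖r_3‖)
  = ln(8.3802×10⁻³/4.0086×10⁻²) / ln(4.0086×10⁻²/1.6136×10⁻¹)
  = ln(0.209056) / ln(0.248426)
  = -1.56515 / -1.39261 ≈ 1.12390

1.12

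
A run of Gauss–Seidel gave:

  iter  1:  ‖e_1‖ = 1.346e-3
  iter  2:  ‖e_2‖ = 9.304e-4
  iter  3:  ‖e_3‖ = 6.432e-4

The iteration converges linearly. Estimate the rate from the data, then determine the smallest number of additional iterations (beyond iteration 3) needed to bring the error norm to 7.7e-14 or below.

Rate ρ ≈ ‖e_3‖/‖e_2‖ = 6.432e-4/9.304e-4 = 0.6913.
After j more steps, ‖e_{3+j}‖ ≈ 6.432e-4·ρ^j; need ρ^j ≤ 7.7e-14/6.432e-4 = 1.19714e-10.
j ≥ ln(1.19714e-10)/ln(0.6913) = -22.8459/-0.36918 = 61.883.
So 62 more iterations are needed.

62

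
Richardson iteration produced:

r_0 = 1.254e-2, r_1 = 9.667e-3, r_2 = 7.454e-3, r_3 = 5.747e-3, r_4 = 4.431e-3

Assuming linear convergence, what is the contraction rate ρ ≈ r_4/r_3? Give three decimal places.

0.771

ρ ≈ r_4/r_3 = 4.431e-3/5.747e-3 = 0.77101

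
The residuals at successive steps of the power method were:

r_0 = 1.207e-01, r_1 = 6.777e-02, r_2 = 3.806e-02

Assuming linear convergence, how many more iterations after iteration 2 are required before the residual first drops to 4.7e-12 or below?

Rate ρ ≈ r_2/r_1 = 3.806e-02/6.777e-02 = 0.5616.
After j more steps, r_{2+j} ≈ 3.806e-02·ρ^j; need ρ^j ≤ 4.7e-12/3.806e-02 = 1.23489e-10.
j ≥ ln(1.23489e-10)/ln(0.5616) = -22.8149/-0.57697 = 39.543.
So 40 more iterations are needed.

40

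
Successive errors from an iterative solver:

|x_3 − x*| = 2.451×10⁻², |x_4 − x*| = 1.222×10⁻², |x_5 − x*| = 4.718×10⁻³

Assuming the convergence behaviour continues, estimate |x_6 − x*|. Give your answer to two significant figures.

First estimate the order: p ≈ ln(|x_5 − x*|/|x_4 − x*|) / ln(|x_4 − x*|/|x_3 − x*|) = ln(4.718×10⁻³/1.222×10⁻²)/ln(1.222×10⁻²/2.451×10⁻²) = ln(0.386088)/ln(0.498572) ≈ 1.3674.
Then |x_6 − x*| ≈ |x_5 − x*|·(|x_5 − x*|/|x_4 − x*|)^p = 4.718×10⁻³·(0.386088)^1.3674 = 4.718×10⁻³·0.272167 ≈ 0.001284.

1.3e-3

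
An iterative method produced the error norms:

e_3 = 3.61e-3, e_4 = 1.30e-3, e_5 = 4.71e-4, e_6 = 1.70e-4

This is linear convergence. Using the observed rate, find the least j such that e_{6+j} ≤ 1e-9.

Rate ρ ≈ e_6/e_5 = 1.70e-4/4.71e-4 = 0.3609.
After j more steps, e_{6+j} ≈ 1.70e-4·ρ^j; need ρ^j ≤ 1e-9/1.70e-4 = 5.88235e-06.
j ≥ ln(5.88235e-06)/ln(0.3609) = -12.0436/-1.01915 = 11.817.
So 12 more iterations are needed.

12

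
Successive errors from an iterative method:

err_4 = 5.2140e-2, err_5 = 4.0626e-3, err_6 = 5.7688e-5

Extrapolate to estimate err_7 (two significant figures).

4.8e-8

First estimate the order: p ≈ ln(err_6/err_5) / ln(err_5/err_4) = ln(5.7688e-5/4.0626e-3)/ln(4.0626e-3/5.2140e-2) = ln(0.0141998)/ln(0.0779171) ≈ 1.6671.
Then err_7 ≈ err_6·(err_6/err_5)^p = 5.7688e-5·(0.0141998)^1.6671 = 5.7688e-5·0.000831131 ≈ 4.795e-08.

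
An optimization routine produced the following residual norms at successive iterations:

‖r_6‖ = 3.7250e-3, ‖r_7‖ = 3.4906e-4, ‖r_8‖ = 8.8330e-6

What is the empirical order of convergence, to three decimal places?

p ≈ ln(‖r_8‖/‖r_7‖) / ln(‖r_7‖/‖r_6‖)
  = ln(8.8330e-6/3.4906e-4) / ln(3.4906e-4/3.7250e-3)
  = ln(0.0253051) / ln(0.0937074)
  = -3.676749 / -2.367578 ≈ 1.552958

1.553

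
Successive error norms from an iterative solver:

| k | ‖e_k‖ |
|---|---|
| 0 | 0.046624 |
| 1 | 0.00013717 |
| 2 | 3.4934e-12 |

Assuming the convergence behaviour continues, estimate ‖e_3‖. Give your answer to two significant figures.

First estimate the order: p ≈ ln(‖e_2‖/‖e_1‖) / ln(‖e_1‖/‖e_0‖) = ln(3.4934e-12/0.00013717)/ln(0.00013717/0.046624) = ln(2.54677e-08)/ln(0.00294205) ≈ 3.0000.
Then ‖e_3‖ ≈ ‖e_2‖·(‖e_2‖/‖e_1‖)^p = 3.4934e-12·(2.54677e-08)^3.0000 = 3.4934e-12·1.65184e-23 ≈ 5.771e-35.

5.8e-35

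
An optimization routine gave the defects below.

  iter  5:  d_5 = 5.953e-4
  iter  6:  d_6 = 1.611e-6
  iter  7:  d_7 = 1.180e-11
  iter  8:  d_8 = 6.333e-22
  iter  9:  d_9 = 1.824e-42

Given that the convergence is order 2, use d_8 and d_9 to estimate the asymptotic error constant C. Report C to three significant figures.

C ≈ d_9 / d_8^2
  = 1.824e-42 / (6.333e-22)^2
  = 1.824e-42 / 4.01069e-43 ≈ 4.5478

4.55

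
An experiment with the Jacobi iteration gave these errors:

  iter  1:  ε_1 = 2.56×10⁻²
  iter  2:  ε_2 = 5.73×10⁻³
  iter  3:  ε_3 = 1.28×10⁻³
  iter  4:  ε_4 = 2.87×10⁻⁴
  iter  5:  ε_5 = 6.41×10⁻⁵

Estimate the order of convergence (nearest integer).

1

Consecutive ratios: ε_5/ε_4 = 6.41×10⁻⁵/2.87×10⁻⁴ = 0.223345, ε_4/ε_3 = 2.87×10⁻⁴/1.28×10⁻³ = 0.224219.
p ≈ ln(0.223345)/ln(0.224219) = -1.4990/-1.4951 ≈ 1.00.
So the convergence is linear (order 1).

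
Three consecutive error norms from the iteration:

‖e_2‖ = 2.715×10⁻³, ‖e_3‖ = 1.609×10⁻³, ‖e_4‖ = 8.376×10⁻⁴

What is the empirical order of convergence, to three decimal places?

p ≈ ln(‖e_4‖/‖e_3‖) / ln(‖e_3‖/‖e_2‖)
  = ln(8.376×10⁻⁴/1.609×10⁻³) / ln(1.609×10⁻³/2.715×10⁻³)
  = ln(0.520572) / ln(0.592634)
  = -0.652827 / -0.523178 ≈ 1.247810

1.248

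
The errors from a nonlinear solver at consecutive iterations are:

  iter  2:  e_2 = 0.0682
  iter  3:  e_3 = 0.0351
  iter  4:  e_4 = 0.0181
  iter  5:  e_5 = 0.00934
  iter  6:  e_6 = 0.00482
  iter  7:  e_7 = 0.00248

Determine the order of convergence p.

Consecutive ratios: e_7/e_6 = 0.00248/0.00482 = 0.514523, e_6/e_5 = 0.00482/0.00934 = 0.51606.
p ≈ ln(0.514523)/ln(0.51606) = -0.6645/-0.6615 ≈ 1.00.
So the convergence is linear (order 1).

1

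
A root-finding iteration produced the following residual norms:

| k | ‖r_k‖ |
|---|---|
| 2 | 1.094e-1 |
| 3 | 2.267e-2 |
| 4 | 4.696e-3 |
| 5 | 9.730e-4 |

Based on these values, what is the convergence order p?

Consecutive ratios: ‖r_5‖/‖r_4‖ = 9.730e-4/4.696e-3 = 0.207198, ‖r_4‖/‖r_3‖ = 4.696e-3/2.267e-2 = 0.207146.
p ≈ ln(0.207198)/ln(0.207146) = -1.5741/-1.5743 ≈ 1.00.
So the convergence is linear (order 1).

1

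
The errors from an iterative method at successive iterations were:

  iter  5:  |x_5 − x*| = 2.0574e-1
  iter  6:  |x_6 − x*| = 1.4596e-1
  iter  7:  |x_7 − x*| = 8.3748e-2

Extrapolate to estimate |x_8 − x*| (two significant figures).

First estimate the order: p ≈ ln(|x_7 − x*|/|x_6 − x*|) / ln(|x_6 − x*|/|x_5 − x*|) = ln(8.3748e-2/1.4596e-1)/ln(1.4596e-1/2.0574e-1) = ln(0.573774)/ln(0.709439) ≈ 1.6183.
Then |x_8 − x*| ≈ |x_7 − x*|·(|x_7 − x*|/|x_6 − x*|)^p = 8.3748e-2·(0.573774)^1.6183 = 8.3748e-2·0.406977 ≈ 0.03408.

3.4e-2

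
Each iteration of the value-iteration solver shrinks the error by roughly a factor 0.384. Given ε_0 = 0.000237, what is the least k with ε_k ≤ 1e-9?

After k steps, ε_k ≈ 0.000237·0.384^k.
Need 0.384^k ≤ 1e-9/0.000237 = 4.21941e-06.
k ≥ ln(4.21941e-06)/ln(0.384) = -12.3758/-0.95711 = 12.930.
Smallest integer k = 13.

13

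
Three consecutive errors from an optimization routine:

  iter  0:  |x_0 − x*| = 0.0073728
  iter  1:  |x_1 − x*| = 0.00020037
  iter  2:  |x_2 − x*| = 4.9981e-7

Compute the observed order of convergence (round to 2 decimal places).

1.66

p ≈ ln(|x_2 − x*|/|x_1 − x*|) / ln(|x_1 − x*|/|x_0 − x*|)
  = ln(4.9981e-7/0.00020037) / ln(0.00020037/0.0073728)
  = ln(0.00249444) / ln(0.0271769)
  = -5.99369 / -3.60539 ≈ 1.66242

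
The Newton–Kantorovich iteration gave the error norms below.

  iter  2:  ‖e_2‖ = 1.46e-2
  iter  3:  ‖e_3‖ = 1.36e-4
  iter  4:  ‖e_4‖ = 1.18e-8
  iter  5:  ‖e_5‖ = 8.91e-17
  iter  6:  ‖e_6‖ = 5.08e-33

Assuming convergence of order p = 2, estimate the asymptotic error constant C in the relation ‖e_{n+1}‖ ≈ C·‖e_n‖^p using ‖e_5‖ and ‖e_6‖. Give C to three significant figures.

C ≈ ‖e_6‖ / ‖e_5‖^2
  = 5.08e-33 / (8.91e-17)^2
  = 5.08e-33 / 7.93881e-33 ≈ 0.63989

0.640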